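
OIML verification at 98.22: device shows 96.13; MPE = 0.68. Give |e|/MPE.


e = indication - reference = 96.13 - 98.22 = -2.0900
|e| = 2.0900
ratio = |e| / MPE = 2.0900 / 0.68
ratio = 3.0735

3.0735


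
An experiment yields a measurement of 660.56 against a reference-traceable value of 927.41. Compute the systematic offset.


Systematic error = measured - true
= 660.56 - 927.41
= -266.8500

-266.8500


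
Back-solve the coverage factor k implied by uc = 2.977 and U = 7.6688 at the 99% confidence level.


k = U / uc
k = 7.6688 / 2.977
k = 2.576

2.576


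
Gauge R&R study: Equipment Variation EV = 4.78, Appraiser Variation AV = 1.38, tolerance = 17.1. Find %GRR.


GRR = sqrt(EV^2 + AV^2) = sqrt(4.78^2 + 1.38^2) = 4.9752186
%GRR = GRR / tol * 100 = 4.9752186 / 17.1 * 100
%GRR = 29.0948

29.0948


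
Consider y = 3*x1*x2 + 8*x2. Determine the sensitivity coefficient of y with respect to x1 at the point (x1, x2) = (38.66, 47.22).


y = 3*x1*x2 + 8*x2
dy/dx1 = 3*x2
Evaluate at x2 = 47.22: c1 = 3 * 47.22
c1 = 141.6600

141.6600


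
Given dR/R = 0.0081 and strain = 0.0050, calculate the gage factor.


GF = (dR/R) / epsilon
= 0.0081 / 0.0050
= 1.6200

1.6200


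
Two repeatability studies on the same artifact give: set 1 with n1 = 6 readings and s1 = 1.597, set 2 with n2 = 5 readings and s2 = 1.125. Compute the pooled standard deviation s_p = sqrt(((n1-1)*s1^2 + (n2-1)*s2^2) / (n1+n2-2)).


s_p = sqrt(((n1-1)*s1^2 + (n2-1)*s2^2) / (n1+n2-2))
numerator = (6-1)*1.597^2 + (5-1)*1.125^2 = 12.752045 + 5.0625 = 17.814545
denominator = 6 + 5 - 2 = 9
s_p^2 = 17.814545 / 9 = 1.9793939
s_p = sqrt(1.9793939) = 1.4069

1.4069


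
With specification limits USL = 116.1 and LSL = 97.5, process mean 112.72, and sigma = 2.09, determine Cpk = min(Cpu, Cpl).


Cpu = (USL - mean) / (3*sigma) = (116.1 - 112.72) / (3*2.09) = 0.5391
Cpl = (mean - LSL) / (3*sigma) = (112.72 - 97.5) / (3*2.09) = 2.4274
Cpk = min(Cpu, Cpl) = 0.5391

0.5391


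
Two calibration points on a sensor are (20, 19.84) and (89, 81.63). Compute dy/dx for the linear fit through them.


slope = (y2 - y1) / (x2 - x1)
= (81.63 - 19.84) / (89 - 20)
= 61.7900 / 69
= 0.8955

0.8955


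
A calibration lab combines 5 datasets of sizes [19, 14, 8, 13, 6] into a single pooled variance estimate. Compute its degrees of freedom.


nu = sum_i (n_i - 1)
nu = ((19 - 1) + (14 - 1) + (8 - 1) + (13 - 1) + (6 - 1))
nu = 18 + 13 + 7 + 12 + 5
nu = 55

55


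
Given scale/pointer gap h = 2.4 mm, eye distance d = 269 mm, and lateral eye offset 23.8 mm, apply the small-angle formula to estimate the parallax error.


error = h * offset / d
= 2.4 * 23.8 / 269
= 0.2123

0.2123


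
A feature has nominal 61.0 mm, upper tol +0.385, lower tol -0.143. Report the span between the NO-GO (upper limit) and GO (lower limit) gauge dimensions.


GO = nominal - lower_tol (smallest hole = maximum material condition)
GO = 61.0 - 0.143 = 60.857
NO-GO = nominal + upper_tol (largest hole = least material condition)
NO-GO = 61.0 + 0.385 = 61.385
spread = NO-GO - GO = 61.385 - 60.857 = 0.5280

0.5280


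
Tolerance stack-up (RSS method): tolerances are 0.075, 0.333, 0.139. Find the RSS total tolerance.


RSS = sqrt(0.075^2 + 0.333^2 + 0.139^2)
= sqrt(0.135835)
= 0.3686

0.3686


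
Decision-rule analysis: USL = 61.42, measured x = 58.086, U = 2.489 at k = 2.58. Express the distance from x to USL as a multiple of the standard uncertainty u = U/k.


u = U / k = 2.489 / 2.58 = 0.96472868
margin = |USL - x| = |61.42 - 58.086| = 3.334
z = margin / u = 3.334 / 0.96472868
z = 3.4559

3.4559


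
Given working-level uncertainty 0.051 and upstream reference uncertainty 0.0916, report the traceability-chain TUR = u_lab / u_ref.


TUR = u_lab / u_ref
= 0.051 / 0.0916
= 0.5568

0.5568


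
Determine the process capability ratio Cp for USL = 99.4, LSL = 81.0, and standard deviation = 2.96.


Cp = (USL - LSL) / (6 * sigma)
= (99.4 - 81.0) / (6 * 2.96)
= 18.4000 / 17.7600
= 1.0360

1.0360


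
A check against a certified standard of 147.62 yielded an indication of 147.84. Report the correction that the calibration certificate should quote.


Correction = standard - reading
= 147.62 - 147.84
= -0.2200

-0.2200


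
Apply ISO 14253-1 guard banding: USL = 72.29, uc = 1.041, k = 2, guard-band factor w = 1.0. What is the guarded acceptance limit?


U = k * uc = 2 * 1.041 = 2.082
guard band g = w * U = 1.0 * 2.082 = 2.082
AL = USL - g = 72.29 - 2.082
AL = 70.2080

70.2080


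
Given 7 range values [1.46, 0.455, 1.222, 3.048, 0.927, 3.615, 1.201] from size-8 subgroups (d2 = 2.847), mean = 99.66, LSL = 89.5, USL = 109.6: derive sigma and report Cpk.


R_bar = (1.46 + 0.455 + 1.222 + 3.048 + 0.927 + 3.615 + 1.201) / 7 = 1.704
sigma = R_bar / d2 = 1.704 / 2.847 = 0.59852476
Cp = (USL - LSL)/(6*sigma) = (109.6 - 89.5)/(6*0.59852476) = 5.5971
Cpu = (109.6 - 99.66)/(3*0.59852476) = 5.5358
Cpl = (99.66 - 89.5)/(3*0.59852476) = 5.6584
Cpk = min(Cpu, Cpl) = 5.5358

5.5358


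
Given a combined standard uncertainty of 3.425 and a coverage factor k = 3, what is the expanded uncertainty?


U = k * uc
U = 3 * 3.425
U = 10.2750

10.2750


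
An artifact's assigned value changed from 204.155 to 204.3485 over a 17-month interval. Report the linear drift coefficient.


rate = (v2 - v1) / months
= (204.3485 - 204.155) / 17
= 0.1935 / 17
= 0.0114

0.0114


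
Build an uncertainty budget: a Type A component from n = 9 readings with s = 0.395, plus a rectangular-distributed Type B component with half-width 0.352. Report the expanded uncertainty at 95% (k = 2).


u_A = s / sqrt(n) = 0.395 / sqrt(9) = 0.13166667
u_B = half_width / sqrt(3) = 0.352 / sqrt(3) = 0.20322729
uc = sqrt(u_A^2 + u_B^2) = sqrt(0.13166667^2 + 0.20322729^2) = 0.24215169
U = k * uc = 2 * 0.24215169
U = 0.4843

0.4843


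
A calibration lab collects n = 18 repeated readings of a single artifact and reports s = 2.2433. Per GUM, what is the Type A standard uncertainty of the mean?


u_A = s / sqrt(n)
u_A = 2.2433 / sqrt(18)
u_A = 2.2433 / 4.2426407
u_A = 0.5288

0.5288


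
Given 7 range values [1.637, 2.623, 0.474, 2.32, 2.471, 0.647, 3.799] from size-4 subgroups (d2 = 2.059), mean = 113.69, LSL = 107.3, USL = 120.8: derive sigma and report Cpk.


R_bar = (1.637 + 2.623 + 0.474 + 2.32 + 2.471 + 0.647 + 3.799) / 7 = 1.9958571
sigma = R_bar / d2 = 1.9958571 / 2.059 = 0.96933322
Cp = (USL - LSL)/(6*sigma) = (120.8 - 107.3)/(6*0.96933322) = 2.3212
Cpu = (120.8 - 113.69)/(3*0.96933322) = 2.4450
Cpl = (113.69 - 107.3)/(3*0.96933322) = 2.1974
Cpk = min(Cpu, Cpl) = 2.1974

2.1974


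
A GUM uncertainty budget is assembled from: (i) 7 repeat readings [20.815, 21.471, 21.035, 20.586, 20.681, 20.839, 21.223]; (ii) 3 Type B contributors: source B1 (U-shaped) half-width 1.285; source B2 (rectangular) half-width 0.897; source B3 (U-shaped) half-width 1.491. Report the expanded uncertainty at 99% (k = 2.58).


mean = (20.815 + 21.471 + 21.035 + 20.586 + 20.681 + 20.839 + 21.223) / 7 = 20.95
s = sqrt(sum((x - mean)^2)/(n-1)) = 0.31320866
u_A = s / sqrt(n) = 0.31320866 / sqrt(7) = 0.11838175
u_B1 = 1.285 / sqrt(2) = 0.90863221
u_B2 = 0.897 / sqrt(3) = 0.51788319
u_B3 = 1.491 / sqrt(2) = 1.0542962
uc = sqrt(0.11838175^2 + 0.90863221^2 + 0.51788319^2 + 1.0542962^2) = 1.4897551
U = k * uc = 2.58 * 1.4897551
U = 3.8436

3.8436


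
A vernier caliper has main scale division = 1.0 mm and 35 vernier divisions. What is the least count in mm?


LC = MSD / n_div
= 1.0 / 35
= 0.0286

0.0286


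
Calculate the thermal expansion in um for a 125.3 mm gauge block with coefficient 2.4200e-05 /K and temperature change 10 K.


dL = L * alpha * dT
= 125.3 * 2.4200e-05 * 10
= 0.0303226 mm
dL_um = 0.0303226 * 1000 = 30.3226 um

30.3226


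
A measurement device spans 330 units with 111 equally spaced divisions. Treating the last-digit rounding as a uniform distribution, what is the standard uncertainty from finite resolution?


resolution = range / divisions
resolution = 330 / 111 = 2.972973
u_res = resolution / (2*sqrt(3))
u_res = 2.972973 / 3.4641016
u_res = 0.8582

0.8582


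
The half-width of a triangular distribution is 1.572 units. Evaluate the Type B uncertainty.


u_B = half_width / sqrt(6)
u_B = 1.572 / 2.4494897
u_B = 0.6418

0.6418


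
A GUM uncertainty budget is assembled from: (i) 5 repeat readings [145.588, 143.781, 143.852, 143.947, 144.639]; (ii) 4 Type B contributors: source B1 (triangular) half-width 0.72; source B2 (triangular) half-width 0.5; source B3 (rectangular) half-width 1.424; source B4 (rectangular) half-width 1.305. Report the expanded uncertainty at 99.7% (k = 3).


mean = (145.588 + 143.781 + 143.852 + 143.947 + 144.639) / 5 = 144.3614
s = sqrt(sum((x - mean)^2)/(n-1)) = 0.7664348
u_A = s / sqrt(n) = 0.7664348 / sqrt(5) = 0.34276006
u_B1 = 0.72 / sqrt(6) = 0.29393877
u_B2 = 0.5 / sqrt(6) = 0.20412415
u_B3 = 1.424 / sqrt(3) = 0.82214678
u_B4 = 1.305 / sqrt(3) = 0.7534421
uc = sqrt(0.34276006^2 + 0.29393877^2 + 0.20412415^2 + 0.82214678^2 + 0.7534421^2) = 1.2203079
U = k * uc = 3 * 1.2203079
U = 3.6609

3.6609


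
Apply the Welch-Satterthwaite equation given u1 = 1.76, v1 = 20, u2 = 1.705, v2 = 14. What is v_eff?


uc = sqrt(u1^2 + u2^2) = sqrt(1.76^2 + 1.705^2) = 2.4504336
v_eff = uc^4 / (u1^4/v1 + u2^4/v2)
= 2.4504336^4 / (1.76^4/20 + 1.705^4/14)
= 36.055519 / 1.0833845
v_eff = 33.2804

33.2804


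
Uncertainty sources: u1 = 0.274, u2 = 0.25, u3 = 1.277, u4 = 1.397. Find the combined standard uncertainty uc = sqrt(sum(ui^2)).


uc = sqrt(0.274^2 + 0.25^2 + 1.277^2 + 1.397^2)
uc = sqrt(3.719914)
uc = 1.9287

1.9287


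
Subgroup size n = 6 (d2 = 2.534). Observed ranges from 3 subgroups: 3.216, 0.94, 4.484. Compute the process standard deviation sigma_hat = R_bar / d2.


R_bar = (3.216 + 0.94 + 4.484) / 3
R_bar = 8.64 / 3 = 2.88
sigma_hat = R_bar / d2 = 2.88 / 2.534 = 1.1365

1.1365


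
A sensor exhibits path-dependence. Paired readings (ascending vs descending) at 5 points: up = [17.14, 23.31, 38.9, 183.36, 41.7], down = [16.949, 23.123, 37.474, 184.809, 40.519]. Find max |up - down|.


|17.14 - 16.949| = 0.1910
|23.31 - 23.123| = 0.1870
|38.9 - 37.474| = 1.4260
|183.36 - 184.809| = 1.4490
|41.7 - 40.519| = 1.1810
hysteresis = max(diffs) = 1.4490

1.4490


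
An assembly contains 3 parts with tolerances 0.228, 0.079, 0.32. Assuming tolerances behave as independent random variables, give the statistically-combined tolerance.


RSS = sqrt(0.228^2 + 0.079^2 + 0.32^2)
= sqrt(0.160625)
= 0.4008

0.4008


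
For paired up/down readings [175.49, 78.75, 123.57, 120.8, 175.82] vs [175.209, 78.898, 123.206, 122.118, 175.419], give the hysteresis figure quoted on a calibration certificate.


|175.49 - 175.209| = 0.2810
|78.75 - 78.898| = 0.1480
|123.57 - 123.206| = 0.3640
|120.8 - 122.118| = 1.3180
|175.82 - 175.419| = 0.4010
hysteresis = max(diffs) = 1.3180

1.3180


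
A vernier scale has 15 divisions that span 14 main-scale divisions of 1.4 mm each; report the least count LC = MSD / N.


LC = MSD / n_div
= 1.4 / 15
= 0.0933

0.0933


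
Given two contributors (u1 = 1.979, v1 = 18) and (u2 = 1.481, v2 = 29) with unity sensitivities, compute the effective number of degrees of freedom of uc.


uc = sqrt(u1^2 + u2^2) = sqrt(1.979^2 + 1.481^2) = 2.4718014
v_eff = uc^4 / (u1^4/v1 + u2^4/v2)
= 2.4718014^4 / (1.979^4/18 + 1.481^4/29)
= 37.329682 / 1.0180302
v_eff = 36.6685

36.6685


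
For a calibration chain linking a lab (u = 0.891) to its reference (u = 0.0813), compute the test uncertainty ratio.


TUR = u_lab / u_ref
= 0.891 / 0.0813
= 10.9594

10.9594


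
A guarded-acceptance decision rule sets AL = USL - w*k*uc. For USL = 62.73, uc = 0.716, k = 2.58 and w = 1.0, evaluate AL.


U = k * uc = 2.58 * 0.716 = 1.84728
guard band g = w * U = 1.0 * 1.84728 = 1.84728
AL = USL - g = 62.73 - 1.84728
AL = 60.8827

60.8827


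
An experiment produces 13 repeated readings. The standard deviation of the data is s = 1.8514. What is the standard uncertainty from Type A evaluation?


u_A = s / sqrt(n)
u_A = 1.8514 / sqrt(13)
u_A = 1.8514 / 3.6055513
u_A = 0.5135

0.5135


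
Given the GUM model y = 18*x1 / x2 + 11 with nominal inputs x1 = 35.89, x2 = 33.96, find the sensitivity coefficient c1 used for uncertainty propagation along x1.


y = 18*x1 / x2 + 11
dy/dx1 = 18/x2
Evaluate at x2 = 33.96: c1 = 18 / 33.96
c1 = 0.5300

0.5300


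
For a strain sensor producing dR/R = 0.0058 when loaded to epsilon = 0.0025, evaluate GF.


GF = (dR/R) / epsilon
= 0.0058 / 0.0025
= 2.3200

2.3200


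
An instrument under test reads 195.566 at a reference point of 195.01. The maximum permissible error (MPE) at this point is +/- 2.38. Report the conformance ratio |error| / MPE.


e = indication - reference = 195.566 - 195.01 = 0.5560
|e| = 0.5560
ratio = |e| / MPE = 0.5560 / 2.38
ratio = 0.2336

0.2336


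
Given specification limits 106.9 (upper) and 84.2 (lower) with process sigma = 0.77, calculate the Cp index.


Cp = (USL - LSL) / (6 * sigma)
= (106.9 - 84.2) / (6 * 0.77)
= 22.7000 / 4.6200
= 4.9134

4.9134


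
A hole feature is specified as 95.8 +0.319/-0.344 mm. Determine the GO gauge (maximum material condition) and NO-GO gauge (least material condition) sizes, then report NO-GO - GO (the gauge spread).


GO = nominal - lower_tol (smallest hole = maximum material condition)
GO = 95.8 - 0.344 = 95.456
NO-GO = nominal + upper_tol (largest hole = least material condition)
NO-GO = 95.8 + 0.319 = 96.119
spread = NO-GO - GO = 96.119 - 95.456 = 0.6630

0.6630


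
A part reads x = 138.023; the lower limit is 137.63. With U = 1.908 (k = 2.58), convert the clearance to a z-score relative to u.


u = U / k = 1.908 / 2.58 = 0.73953488
margin = |LSL - x| = |137.63 - 138.023| = 0.393
z = margin / u = 0.393 / 0.73953488
z = 0.5314

0.5314


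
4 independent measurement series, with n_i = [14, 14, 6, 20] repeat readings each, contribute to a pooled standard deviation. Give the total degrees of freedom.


nu = sum_i (n_i - 1)
nu = ((14 - 1) + (14 - 1) + (6 - 1) + (20 - 1))
nu = 13 + 13 + 5 + 19
nu = 50

50


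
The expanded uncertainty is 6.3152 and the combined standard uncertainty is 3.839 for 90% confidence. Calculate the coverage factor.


k = U / uc
k = 6.3152 / 3.839
k = 1.645

1.645


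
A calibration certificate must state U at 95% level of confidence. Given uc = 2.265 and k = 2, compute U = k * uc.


U = k * uc
U = 2 * 2.265
U = 4.5300

4.5300


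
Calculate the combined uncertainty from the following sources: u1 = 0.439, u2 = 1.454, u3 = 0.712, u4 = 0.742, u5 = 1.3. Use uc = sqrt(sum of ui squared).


uc = sqrt(0.439^2 + 1.454^2 + 0.712^2 + 0.742^2 + 1.3^2)
uc = sqrt(5.054345)
uc = 2.2482

2.2482


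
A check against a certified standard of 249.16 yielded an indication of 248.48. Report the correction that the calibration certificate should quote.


Correction = standard - reading
= 249.16 - 248.48
= 0.6800

0.6800


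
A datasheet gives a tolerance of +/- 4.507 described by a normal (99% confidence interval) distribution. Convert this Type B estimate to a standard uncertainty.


u_B = half_width / 2.576
u_B = 4.507 / 2.576
u_B = 1.7496

1.7496


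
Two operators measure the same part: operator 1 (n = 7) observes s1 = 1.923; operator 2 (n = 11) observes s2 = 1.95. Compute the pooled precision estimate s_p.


s_p = sqrt(((n1-1)*s1^2 + (n2-1)*s2^2) / (n1+n2-2))
numerator = (7-1)*1.923^2 + (11-1)*1.95^2 = 22.187574 + 38.025 = 60.212574
denominator = 7 + 11 - 2 = 16
s_p^2 = 60.212574 / 16 = 3.7632859
s_p = sqrt(3.7632859) = 1.9399

1.9399


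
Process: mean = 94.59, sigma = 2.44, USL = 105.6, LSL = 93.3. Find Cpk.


Cpu = (USL - mean) / (3*sigma) = (105.6 - 94.59) / (3*2.44) = 1.5041
Cpl = (mean - LSL) / (3*sigma) = (94.59 - 93.3) / (3*2.44) = 0.1762
Cpk = min(Cpu, Cpl) = 0.1762

0.1762


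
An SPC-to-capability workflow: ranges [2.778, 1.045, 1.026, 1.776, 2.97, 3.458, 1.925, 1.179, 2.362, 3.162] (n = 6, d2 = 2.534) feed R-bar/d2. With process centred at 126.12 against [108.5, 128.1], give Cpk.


R_bar = (2.778 + 1.045 + 1.026 + 1.776 + 2.97 + 3.458 + 1.925 + 1.179 + 2.362 + 3.162) / 10 = 2.1681
sigma = R_bar / d2 = 2.1681 / 2.534 = 0.85560379
Cp = (USL - LSL)/(6*sigma) = (128.1 - 108.5)/(6*0.85560379) = 3.8180
Cpu = (128.1 - 126.12)/(3*0.85560379) = 0.7714
Cpl = (126.12 - 108.5)/(3*0.85560379) = 6.8645
Cpk = min(Cpu, Cpl) = 0.7714

0.7714


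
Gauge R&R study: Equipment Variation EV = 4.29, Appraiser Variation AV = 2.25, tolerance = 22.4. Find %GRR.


GRR = sqrt(EV^2 + AV^2) = sqrt(4.29^2 + 2.25^2) = 4.8442337
%GRR = GRR / tol * 100 = 4.8442337 / 22.4 * 100
%GRR = 21.6260

21.6260


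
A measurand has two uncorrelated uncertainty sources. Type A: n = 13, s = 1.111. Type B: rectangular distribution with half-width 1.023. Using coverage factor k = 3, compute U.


u_A = s / sqrt(n) = 1.111 / sqrt(13) = 0.30813596
u_B = half_width / sqrt(3) = 1.023 / sqrt(3) = 0.59062933
uc = sqrt(u_A^2 + u_B^2) = sqrt(0.30813596^2 + 0.59062933^2) = 0.66617623
U = k * uc = 3 * 0.66617623
U = 1.9985

1.9985


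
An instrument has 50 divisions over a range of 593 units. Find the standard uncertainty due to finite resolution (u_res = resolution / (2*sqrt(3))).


resolution = range / divisions
resolution = 593 / 50 = 11.86
u_res = resolution / (2*sqrt(3))
u_res = 11.86 / 3.4641016
u_res = 3.4237

3.4237


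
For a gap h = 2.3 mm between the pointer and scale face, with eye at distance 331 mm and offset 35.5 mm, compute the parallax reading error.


error = h * offset / d
= 2.3 * 35.5 / 331
= 0.2467

0.2467


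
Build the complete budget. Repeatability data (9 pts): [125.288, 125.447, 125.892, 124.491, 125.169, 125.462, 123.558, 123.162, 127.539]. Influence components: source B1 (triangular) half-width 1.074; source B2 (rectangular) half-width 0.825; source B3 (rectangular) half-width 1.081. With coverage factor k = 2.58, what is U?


mean = (125.288 + 125.447 + 125.892 + 124.491 + 125.169 + 125.462 + 123.558 + 123.162 + 127.539) / 9 = 125.112
s = sqrt(sum((x - mean)^2)/(n-1)) = 1.2928039
u_A = s / sqrt(n) = 1.2928039 / sqrt(9) = 0.43093463
u_B1 = 1.074 / sqrt(6) = 0.43845866
u_B2 = 0.825 / sqrt(3) = 0.47631397
u_B3 = 1.081 / sqrt(3) = 0.62411564
uc = sqrt(0.43093463^2 + 0.43845866^2 + 0.47631397^2 + 0.62411564^2) = 0.99716898
U = k * uc = 2.58 * 0.99716898
U = 2.5727

2.5727


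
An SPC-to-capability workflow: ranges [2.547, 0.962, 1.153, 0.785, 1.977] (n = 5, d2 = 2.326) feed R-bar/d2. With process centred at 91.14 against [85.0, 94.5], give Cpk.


R_bar = (2.547 + 0.962 + 1.153 + 0.785 + 1.977) / 5 = 1.4848
sigma = R_bar / d2 = 1.4848 / 2.326 = 0.6383491
Cp = (USL - LSL)/(6*sigma) = (94.5 - 85.0)/(6*0.6383491) = 2.4804
Cpu = (94.5 - 91.14)/(3*0.6383491) = 1.7545
Cpl = (91.14 - 85.0)/(3*0.6383491) = 3.2062
Cpk = min(Cpu, Cpl) = 1.7545

1.7545


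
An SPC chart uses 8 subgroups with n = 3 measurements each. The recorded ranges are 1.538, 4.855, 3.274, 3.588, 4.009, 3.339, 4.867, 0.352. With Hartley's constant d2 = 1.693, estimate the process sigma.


R_bar = (1.538 + 4.855 + 3.274 + 3.588 + 4.009 + 3.339 + 4.867 + 0.352) / 8
R_bar = 25.822 / 8 = 3.22775
sigma_hat = R_bar / d2 = 3.22775 / 1.693 = 1.9065

1.9065


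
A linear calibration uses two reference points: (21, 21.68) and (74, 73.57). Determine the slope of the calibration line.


slope = (y2 - y1) / (x2 - x1)
= (73.57 - 21.68) / (74 - 21)
= 51.8900 / 53
= 0.9791

0.9791


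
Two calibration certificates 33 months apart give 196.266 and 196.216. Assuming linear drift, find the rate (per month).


rate = (v2 - v1) / months
= (196.216 - 196.266) / 33
= -0.0500 / 33
= -0.0015

-0.0015


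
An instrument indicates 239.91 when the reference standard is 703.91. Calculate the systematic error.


Systematic error = measured - true
= 239.91 - 703.91
= -464.0000

-464.0000


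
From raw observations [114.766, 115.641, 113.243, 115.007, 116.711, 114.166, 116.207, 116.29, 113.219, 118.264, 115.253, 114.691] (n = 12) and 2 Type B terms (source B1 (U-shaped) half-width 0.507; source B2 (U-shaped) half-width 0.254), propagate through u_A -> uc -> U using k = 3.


mean = (114.766 + 115.641 + 113.243 + 115.007 + 116.711 + 114.166 + 116.207 + 116.29 + 113.219 + 118.264 + 115.253 + 114.691) / 12 = 115.2881667
s = sqrt(sum((x - mean)^2)/(n-1)) = 1.4549423
u_A = s / sqrt(n) = 1.4549423 / sqrt(12) = 0.42000566
u_B1 = 0.507 / sqrt(2) = 0.35850314
u_B2 = 0.254 / sqrt(2) = 0.17960512
uc = sqrt(0.42000566^2 + 0.35850314^2 + 0.17960512^2) = 0.58067827
U = k * uc = 3 * 0.58067827
U = 1.7420

1.7420


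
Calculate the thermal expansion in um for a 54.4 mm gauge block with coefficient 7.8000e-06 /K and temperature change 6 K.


dL = L * alpha * dT
= 54.4 * 7.8000e-06 * 6
= 0.0025459 mm
dL_um = 0.0025459 * 1000 = 2.5459 um

2.5459


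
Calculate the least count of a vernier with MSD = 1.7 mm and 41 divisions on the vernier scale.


LC = MSD / n_div
= 1.7 / 41
= 0.0415

0.0415


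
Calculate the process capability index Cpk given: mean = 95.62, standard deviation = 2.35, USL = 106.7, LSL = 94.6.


Cpu = (USL - mean) / (3*sigma) = (106.7 - 95.62) / (3*2.35) = 1.5716
Cpl = (mean - LSL) / (3*sigma) = (95.62 - 94.6) / (3*2.35) = 0.1447
Cpk = min(Cpu, Cpl) = 0.1447

0.1447


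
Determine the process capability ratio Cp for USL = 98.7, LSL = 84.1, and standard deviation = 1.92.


Cp = (USL - LSL) / (6 * sigma)
= (98.7 - 84.1) / (6 * 1.92)
= 14.6000 / 11.5200
= 1.2674

1.2674


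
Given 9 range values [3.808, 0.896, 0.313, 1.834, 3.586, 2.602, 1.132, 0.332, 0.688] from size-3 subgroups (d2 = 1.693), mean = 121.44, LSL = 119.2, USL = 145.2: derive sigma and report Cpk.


R_bar = (3.808 + 0.896 + 0.313 + 1.834 + 3.586 + 2.602 + 1.132 + 0.332 + 0.688) / 9 = 1.6878889
sigma = R_bar / d2 = 1.6878889 / 1.693 = 0.99698104
Cp = (USL - LSL)/(6*sigma) = (145.2 - 119.2)/(6*0.99698104) = 4.3465
Cpu = (145.2 - 121.44)/(3*0.99698104) = 7.9440
Cpl = (121.44 - 119.2)/(3*0.99698104) = 0.7489
Cpk = min(Cpu, Cpl) = 0.7489

0.7489


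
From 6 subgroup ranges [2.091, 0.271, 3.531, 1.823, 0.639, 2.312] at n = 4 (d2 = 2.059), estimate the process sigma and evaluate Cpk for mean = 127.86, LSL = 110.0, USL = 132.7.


R_bar = (2.091 + 0.271 + 3.531 + 1.823 + 0.639 + 2.312) / 6 = 1.7778333
sigma = R_bar / d2 = 1.7778333 / 2.059 = 0.86344502
Cp = (USL - LSL)/(6*sigma) = (132.7 - 110.0)/(6*0.86344502) = 4.3817
Cpu = (132.7 - 127.86)/(3*0.86344502) = 1.8685
Cpl = (127.86 - 110.0)/(3*0.86344502) = 6.8949
Cpk = min(Cpu, Cpl) = 1.8685

1.8685


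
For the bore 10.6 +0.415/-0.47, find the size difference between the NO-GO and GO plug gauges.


GO = nominal - lower_tol (smallest hole = maximum material condition)
GO = 10.6 - 0.47 = 10.13
NO-GO = nominal + upper_tol (largest hole = least material condition)
NO-GO = 10.6 + 0.415 = 11.015
spread = NO-GO - GO = 11.015 - 10.13 = 0.8850

0.8850


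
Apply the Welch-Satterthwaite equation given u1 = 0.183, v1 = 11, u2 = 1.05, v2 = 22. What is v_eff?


uc = sqrt(u1^2 + u2^2) = sqrt(0.183^2 + 1.05^2) = 1.0658278
v_eff = uc^4 / (u1^4/v1 + u2^4/v2)
= 1.0658278^4 / (0.183^4/11 + 1.05^4/22)
= 1.2904708 / 0.05535224
v_eff = 23.3138

23.3138


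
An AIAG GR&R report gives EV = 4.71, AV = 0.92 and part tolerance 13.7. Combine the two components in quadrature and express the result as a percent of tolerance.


GRR = sqrt(EV^2 + AV^2) = sqrt(4.71^2 + 0.92^2) = 4.7990103
%GRR = GRR / tol * 100 = 4.7990103 / 13.7 * 100
%GRR = 35.0293

35.0293


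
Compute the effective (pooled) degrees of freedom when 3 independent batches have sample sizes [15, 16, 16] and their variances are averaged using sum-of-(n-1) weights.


nu = sum_i (n_i - 1)
nu = ((15 - 1) + (16 - 1) + (16 - 1))
nu = 14 + 15 + 15
nu = 44

44


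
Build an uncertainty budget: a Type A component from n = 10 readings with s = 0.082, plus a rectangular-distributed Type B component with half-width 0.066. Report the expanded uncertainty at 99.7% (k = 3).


u_A = s / sqrt(n) = 0.082 / sqrt(10) = 0.025930677
u_B = half_width / sqrt(3) = 0.066 / sqrt(3) = 0.038105118
uc = sqrt(u_A^2 + u_B^2) = sqrt(0.025930677^2 + 0.038105118^2) = 0.046091214
U = k * uc = 3 * 0.046091214
U = 0.1383

0.1383


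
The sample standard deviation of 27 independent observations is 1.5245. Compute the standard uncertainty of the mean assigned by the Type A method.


u_A = s / sqrt(n)
u_A = 1.5245 / sqrt(27)
u_A = 1.5245 / 5.1961524
u_A = 0.2934

0.2934


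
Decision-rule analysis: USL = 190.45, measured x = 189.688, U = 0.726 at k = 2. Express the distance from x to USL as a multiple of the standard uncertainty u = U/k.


u = U / k = 0.726 / 2 = 0.363
margin = |USL - x| = |190.45 - 189.688| = 0.762
z = margin / u = 0.762 / 0.363
z = 2.0992

2.0992


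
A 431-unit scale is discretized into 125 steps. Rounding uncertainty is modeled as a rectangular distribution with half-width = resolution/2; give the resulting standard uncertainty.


resolution = range / divisions
resolution = 431 / 125 = 3.448
u_res = resolution / (2*sqrt(3))
u_res = 3.448 / 3.4641016
u_res = 0.9954

0.9954


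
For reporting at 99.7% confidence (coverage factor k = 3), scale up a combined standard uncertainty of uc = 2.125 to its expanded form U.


U = k * uc
U = 3 * 2.125
U = 6.3750

6.3750


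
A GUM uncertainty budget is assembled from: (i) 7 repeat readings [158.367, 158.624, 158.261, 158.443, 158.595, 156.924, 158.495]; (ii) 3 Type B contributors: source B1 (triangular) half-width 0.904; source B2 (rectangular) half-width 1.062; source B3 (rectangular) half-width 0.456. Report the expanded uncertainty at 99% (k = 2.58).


mean = (158.367 + 158.624 + 158.261 + 158.443 + 158.595 + 156.924 + 158.495) / 7 = 158.2441429
s = sqrt(sum((x - mean)^2)/(n-1)) = 0.59554189
u_A = s / sqrt(n) = 0.59554189 / sqrt(7) = 0.22509368
u_B1 = 0.904 / sqrt(6) = 0.36905645
u_B2 = 1.062 / sqrt(3) = 0.61314599
u_B3 = 0.456 / sqrt(3) = 0.26327172
uc = sqrt(0.22509368^2 + 0.36905645^2 + 0.61314599^2 + 0.26327172^2) = 0.79506593
U = k * uc = 2.58 * 0.79506593
U = 2.0513

2.0513


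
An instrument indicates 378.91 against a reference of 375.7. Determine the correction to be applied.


Correction = standard - reading
= 375.7 - 378.91
= -3.2100

-3.2100


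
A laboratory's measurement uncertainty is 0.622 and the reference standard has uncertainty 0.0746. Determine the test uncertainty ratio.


TUR = u_lab / u_ref
= 0.622 / 0.0746
= 8.3378

8.3378


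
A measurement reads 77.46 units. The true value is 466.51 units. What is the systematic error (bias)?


Systematic error = measured - true
= 77.46 - 466.51
= -389.0500

-389.0500


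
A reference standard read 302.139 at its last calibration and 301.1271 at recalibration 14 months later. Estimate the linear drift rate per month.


rate = (v2 - v1) / months
= (301.1271 - 302.139) / 14
= -1.0119 / 14
= -0.0723

-0.0723


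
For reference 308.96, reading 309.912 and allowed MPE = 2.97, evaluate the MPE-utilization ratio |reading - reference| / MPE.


e = indication - reference = 309.912 - 308.96 = 0.9520
|e| = 0.9520
ratio = |e| / MPE = 0.9520 / 2.97
ratio = 0.3205

0.3205


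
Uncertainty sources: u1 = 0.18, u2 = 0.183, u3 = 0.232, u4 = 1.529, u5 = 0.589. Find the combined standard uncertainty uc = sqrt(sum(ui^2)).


uc = sqrt(0.18^2 + 0.183^2 + 0.232^2 + 1.529^2 + 0.589^2)
uc = sqrt(2.804475)
uc = 1.6747

1.6747


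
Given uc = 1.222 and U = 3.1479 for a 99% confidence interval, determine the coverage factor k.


k = U / uc
k = 3.1479 / 1.222
k = 2.576

2.576


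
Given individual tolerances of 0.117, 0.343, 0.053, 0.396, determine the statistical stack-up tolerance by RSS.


RSS = sqrt(0.117^2 + 0.343^2 + 0.053^2 + 0.396^2)
= sqrt(0.290963)
= 0.5394

0.5394


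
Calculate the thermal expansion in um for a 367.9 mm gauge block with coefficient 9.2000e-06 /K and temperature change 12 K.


dL = L * alpha * dT
= 367.9 * 9.2000e-06 * 12
= 0.0406162 mm
dL_um = 0.0406162 * 1000 = 40.6162 um

40.6162


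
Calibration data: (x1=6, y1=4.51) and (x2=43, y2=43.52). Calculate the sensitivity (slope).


slope = (y2 - y1) / (x2 - x1)
= (43.52 - 4.51) / (43 - 6)
= 39.0100 / 37
= 1.0543

1.0543


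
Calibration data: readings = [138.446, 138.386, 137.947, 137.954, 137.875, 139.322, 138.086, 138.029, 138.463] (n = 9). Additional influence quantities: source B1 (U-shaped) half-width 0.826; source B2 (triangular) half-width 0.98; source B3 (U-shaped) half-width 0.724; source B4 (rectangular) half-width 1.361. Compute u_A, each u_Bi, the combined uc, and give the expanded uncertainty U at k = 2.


mean = (138.446 + 138.386 + 137.947 + 137.954 + 137.875 + 139.322 + 138.086 + 138.029 + 138.463) / 9 = 138.2786667
s = sqrt(sum((x - mean)^2)/(n-1)) = 0.45274938
u_A = s / sqrt(n) = 0.45274938 / sqrt(9) = 0.15091646
u_B1 = 0.826 / sqrt(2) = 0.5840702
u_B2 = 0.98 / sqrt(6) = 0.40008332
u_B3 = 0.724 / sqrt(2) = 0.51194531
u_B4 = 1.361 / sqrt(3) = 0.78577372
uc = sqrt(0.15091646^2 + 0.5840702^2 + 0.40008332^2 + 0.51194531^2 + 0.78577372^2) = 1.1846978
U = k * uc = 2 * 1.1846978
U = 2.3694

2.3694


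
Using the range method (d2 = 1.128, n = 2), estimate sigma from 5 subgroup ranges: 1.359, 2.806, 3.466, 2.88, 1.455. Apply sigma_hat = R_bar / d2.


R_bar = (1.359 + 2.806 + 3.466 + 2.88 + 1.455) / 5
R_bar = 11.966 / 5 = 2.3932
sigma_hat = R_bar / d2 = 2.3932 / 1.128 = 2.1216

2.1216


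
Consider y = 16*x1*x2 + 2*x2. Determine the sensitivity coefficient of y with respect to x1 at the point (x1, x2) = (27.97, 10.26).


y = 16*x1*x2 + 2*x2
dy/dx1 = 16*x2
Evaluate at x2 = 10.26: c1 = 16 * 10.26
c1 = 164.1600

164.1600


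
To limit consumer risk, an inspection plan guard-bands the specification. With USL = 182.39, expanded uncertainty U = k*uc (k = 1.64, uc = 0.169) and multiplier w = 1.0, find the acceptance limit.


U = k * uc = 1.64 * 0.169 = 0.27716
guard band g = w * U = 1.0 * 0.27716 = 0.27716
AL = USL - g = 182.39 - 0.27716
AL = 182.1128

182.1128


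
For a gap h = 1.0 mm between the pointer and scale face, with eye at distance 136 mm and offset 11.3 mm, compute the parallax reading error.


error = h * offset / d
= 1.0 * 11.3 / 136
= 0.0831

0.0831


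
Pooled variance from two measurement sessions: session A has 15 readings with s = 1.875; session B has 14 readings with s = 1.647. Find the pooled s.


s_p = sqrt(((n1-1)*s1^2 + (n2-1)*s2^2) / (n1+n2-2))
numerator = (15-1)*1.875^2 + (14-1)*1.647^2 = 49.21875 + 35.263917 = 84.482667
denominator = 15 + 14 - 2 = 27
s_p^2 = 84.482667 / 27 = 3.1289877
s_p = sqrt(3.1289877) = 1.7689

1.7689


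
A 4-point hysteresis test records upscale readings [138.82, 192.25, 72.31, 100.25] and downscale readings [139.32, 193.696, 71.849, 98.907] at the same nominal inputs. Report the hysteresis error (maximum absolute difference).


|138.82 - 139.32| = 0.5000
|192.25 - 193.696| = 1.4460
|72.31 - 71.849| = 0.4610
|100.25 - 98.907| = 1.3430
hysteresis = max(diffs) = 1.4460

1.4460


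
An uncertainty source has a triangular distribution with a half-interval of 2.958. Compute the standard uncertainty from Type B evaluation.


u_B = half_width / sqrt(6)
u_B = 2.958 / 2.4494897
u_B = 1.2076

1.2076


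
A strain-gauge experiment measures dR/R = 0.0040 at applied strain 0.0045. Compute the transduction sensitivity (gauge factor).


GF = (dR/R) / epsilon
= 0.0040 / 0.0045
= 0.8889

0.8889


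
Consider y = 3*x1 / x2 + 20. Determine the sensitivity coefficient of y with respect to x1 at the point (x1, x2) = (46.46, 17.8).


y = 3*x1 / x2 + 20
dy/dx1 = 3/x2
Evaluate at x2 = 17.8: c1 = 3 / 17.8
c1 = 0.1685

0.1685


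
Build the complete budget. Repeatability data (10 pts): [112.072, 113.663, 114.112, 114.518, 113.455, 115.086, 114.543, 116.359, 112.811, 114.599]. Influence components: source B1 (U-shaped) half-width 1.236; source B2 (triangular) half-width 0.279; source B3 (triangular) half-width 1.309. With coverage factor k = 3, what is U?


mean = (112.072 + 113.663 + 114.112 + 114.518 + 113.455 + 115.086 + 114.543 + 116.359 + 112.811 + 114.599) / 10 = 114.1218
s = sqrt(sum((x - mean)^2)/(n-1)) = 1.2051713
u_A = s / sqrt(n) = 1.2051713 / sqrt(10) = 0.38110863
u_B1 = 1.236 / sqrt(2) = 0.87398398
u_B2 = 0.279 / sqrt(6) = 0.11390127
u_B3 = 1.309 / sqrt(6) = 0.53439701
uc = sqrt(0.38110863^2 + 0.87398398^2 + 0.11390127^2 + 0.53439701^2) = 1.0989292
U = k * uc = 3 * 1.0989292
U = 3.2968

3.2968


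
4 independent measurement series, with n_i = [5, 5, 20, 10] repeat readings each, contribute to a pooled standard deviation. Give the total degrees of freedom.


nu = sum_i (n_i - 1)
nu = ((5 - 1) + (5 - 1) + (20 - 1) + (10 - 1))
nu = 4 + 4 + 19 + 9
nu = 36

36


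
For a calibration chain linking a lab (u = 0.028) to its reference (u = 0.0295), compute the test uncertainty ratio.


TUR = u_lab / u_ref
= 0.028 / 0.0295
= 0.9492

0.9492


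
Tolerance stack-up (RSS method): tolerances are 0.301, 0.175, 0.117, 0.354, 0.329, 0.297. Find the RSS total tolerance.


RSS = sqrt(0.301^2 + 0.175^2 + 0.117^2 + 0.354^2 + 0.329^2 + 0.297^2)
= sqrt(0.456681)
= 0.6758

0.6758


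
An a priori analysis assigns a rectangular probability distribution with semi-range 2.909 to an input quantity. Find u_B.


u_B = half_width / sqrt(3)
u_B = 2.909 / 1.7320508
u_B = 1.6795

1.6795


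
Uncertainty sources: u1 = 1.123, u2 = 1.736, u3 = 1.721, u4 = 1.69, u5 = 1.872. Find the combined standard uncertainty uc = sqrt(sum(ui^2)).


uc = sqrt(1.123^2 + 1.736^2 + 1.721^2 + 1.69^2 + 1.872^2)
uc = sqrt(13.59715)
uc = 3.6874

3.6874


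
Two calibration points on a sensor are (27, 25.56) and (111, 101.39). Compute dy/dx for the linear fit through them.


slope = (y2 - y1) / (x2 - x1)
= (101.39 - 25.56) / (111 - 27)
= 75.8300 / 84
= 0.9027

0.9027


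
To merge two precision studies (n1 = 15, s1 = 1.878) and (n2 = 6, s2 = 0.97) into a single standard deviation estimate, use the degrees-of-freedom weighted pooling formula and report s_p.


s_p = sqrt(((n1-1)*s1^2 + (n2-1)*s2^2) / (n1+n2-2))
numerator = (15-1)*1.878^2 + (6-1)*0.97^2 = 49.376376 + 4.7045 = 54.080876
denominator = 15 + 6 - 2 = 19
s_p^2 = 54.080876 / 19 = 2.8463619
s_p = sqrt(2.8463619) = 1.6871

1.6871


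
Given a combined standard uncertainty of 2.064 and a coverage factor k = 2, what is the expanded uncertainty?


U = k * uc
U = 2 * 2.064
U = 4.1280

4.1280


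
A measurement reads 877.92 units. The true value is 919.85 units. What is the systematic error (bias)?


Systematic error = measured - true
= 877.92 - 919.85
= -41.9300

-41.9300


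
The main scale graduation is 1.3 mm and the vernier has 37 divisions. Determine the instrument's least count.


LC = MSD / n_div
= 1.3 / 37
= 0.0351

0.0351


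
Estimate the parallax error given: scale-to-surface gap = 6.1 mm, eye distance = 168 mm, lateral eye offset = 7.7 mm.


error = h * offset / d
= 6.1 * 7.7 / 168
= 0.2796

0.2796


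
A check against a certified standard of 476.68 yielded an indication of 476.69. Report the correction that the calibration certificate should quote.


Correction = standard - reading
= 476.68 - 476.69
= -0.0100

-0.0100


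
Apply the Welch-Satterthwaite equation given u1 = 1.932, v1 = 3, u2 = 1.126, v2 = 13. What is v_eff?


uc = sqrt(u1^2 + u2^2) = sqrt(1.932^2 + 1.126^2) = 2.2361798
v_eff = uc^4 / (u1^4/v1 + u2^4/v2)
= 2.2361798^4 / (1.932^4/3 + 1.126^4/13)
= 25.005001 / 4.7678152
v_eff = 5.2445

5.2445


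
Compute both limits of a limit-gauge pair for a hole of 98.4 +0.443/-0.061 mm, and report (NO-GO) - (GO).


GO = nominal - lower_tol (smallest hole = maximum material condition)
GO = 98.4 - 0.061 = 98.339
NO-GO = nominal + upper_tol (largest hole = least material condition)
NO-GO = 98.4 + 0.443 = 98.843
spread = NO-GO - GO = 98.843 - 98.339 = 0.5040

0.5040


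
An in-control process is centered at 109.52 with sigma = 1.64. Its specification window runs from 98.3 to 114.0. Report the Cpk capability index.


Cpu = (USL - mean) / (3*sigma) = (114.0 - 109.52) / (3*1.64) = 0.9106
Cpl = (mean - LSL) / (3*sigma) = (109.52 - 98.3) / (3*1.64) = 2.2805
Cpk = min(Cpu, Cpl) = 0.9106

0.9106


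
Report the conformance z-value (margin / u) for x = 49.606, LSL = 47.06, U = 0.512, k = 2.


u = U / k = 0.512 / 2 = 0.256
margin = |LSL - x| = |47.06 - 49.606| = 2.546
z = margin / u = 2.546 / 0.256
z = 9.9453

9.9453


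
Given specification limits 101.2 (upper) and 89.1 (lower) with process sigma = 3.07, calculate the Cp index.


Cp = (USL - LSL) / (6 * sigma)
= (101.2 - 89.1) / (6 * 3.07)
= 12.1000 / 18.4200
= 0.6569

0.6569


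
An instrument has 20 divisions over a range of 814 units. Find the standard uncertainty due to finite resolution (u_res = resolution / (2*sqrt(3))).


resolution = range / divisions
resolution = 814 / 20 = 40.7
u_res = resolution / (2*sqrt(3))
u_res = 40.7 / 3.4641016
u_res = 11.7491

11.7491


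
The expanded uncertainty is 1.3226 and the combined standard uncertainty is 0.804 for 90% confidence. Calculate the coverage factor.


k = U / uc
k = 1.3226 / 0.804
k = 1.645

1.645


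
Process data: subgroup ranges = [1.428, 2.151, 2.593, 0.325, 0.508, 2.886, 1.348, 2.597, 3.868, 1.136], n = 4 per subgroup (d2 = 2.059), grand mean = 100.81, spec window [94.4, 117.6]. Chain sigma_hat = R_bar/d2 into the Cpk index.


R_bar = (1.428 + 2.151 + 2.593 + 0.325 + 0.508 + 2.886 + 1.348 + 2.597 + 3.868 + 1.136) / 10 = 1.884
sigma = R_bar / d2 = 1.884 / 2.059 = 0.91500729
Cp = (USL - LSL)/(6*sigma) = (117.6 - 94.4)/(6*0.91500729) = 4.2258
Cpu = (117.6 - 100.81)/(3*0.91500729) = 6.1165
Cpl = (100.81 - 94.4)/(3*0.91500729) = 2.3351
Cpk = min(Cpu, Cpl) = 2.3351

2.3351


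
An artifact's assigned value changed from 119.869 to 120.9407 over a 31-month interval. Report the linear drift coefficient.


rate = (v2 - v1) / months
= (120.9407 - 119.869) / 31
= 1.0717 / 31
= 0.0346

0.0346


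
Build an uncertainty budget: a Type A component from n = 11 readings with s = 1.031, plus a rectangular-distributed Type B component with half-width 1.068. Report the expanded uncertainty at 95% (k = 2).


u_A = s / sqrt(n) = 1.031 / sqrt(11) = 0.3108582
u_B = half_width / sqrt(3) = 1.068 / sqrt(3) = 0.61661009
uc = sqrt(u_A^2 + u_B^2) = sqrt(0.3108582^2 + 0.61661009^2) = 0.69053662
U = k * uc = 2 * 0.69053662
U = 1.3811

1.3811


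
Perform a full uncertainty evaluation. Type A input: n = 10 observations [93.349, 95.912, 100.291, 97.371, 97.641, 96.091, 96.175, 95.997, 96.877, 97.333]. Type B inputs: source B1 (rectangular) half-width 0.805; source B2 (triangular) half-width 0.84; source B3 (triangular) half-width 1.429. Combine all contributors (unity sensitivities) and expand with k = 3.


mean = (93.349 + 95.912 + 100.291 + 97.371 + 97.641 + 96.091 + 96.175 + 95.997 + 96.877 + 97.333) / 10 = 96.7037
s = sqrt(sum((x - mean)^2)/(n-1)) = 1.7528942
u_A = s / sqrt(n) = 1.7528942 / sqrt(10) = 0.55431382
u_B1 = 0.805 / sqrt(3) = 0.46476697
u_B2 = 0.84 / sqrt(6) = 0.34292856
u_B3 = 1.429 / sqrt(6) = 0.58338681
uc = sqrt(0.55431382^2 + 0.46476697^2 + 0.34292856^2 + 0.58338681^2) = 0.99056162
U = k * uc = 3 * 0.99056162
U = 2.9717

2.9717


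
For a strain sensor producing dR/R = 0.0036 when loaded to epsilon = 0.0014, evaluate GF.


GF = (dR/R) / epsilon
= 0.0036 / 0.0014
= 2.5714

2.5714


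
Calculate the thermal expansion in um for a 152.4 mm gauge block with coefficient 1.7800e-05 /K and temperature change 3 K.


dL = L * alpha * dT
= 152.4 * 1.7800e-05 * 3
= 0.0081382 mm
dL_um = 0.0081382 * 1000 = 8.1382 um

8.1382


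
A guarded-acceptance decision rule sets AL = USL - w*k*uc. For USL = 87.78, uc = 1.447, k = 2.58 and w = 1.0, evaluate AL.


U = k * uc = 2.58 * 1.447 = 3.73326
guard band g = w * U = 1.0 * 3.73326 = 3.73326
AL = USL - g = 87.78 - 3.73326
AL = 84.0467

84.0467
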